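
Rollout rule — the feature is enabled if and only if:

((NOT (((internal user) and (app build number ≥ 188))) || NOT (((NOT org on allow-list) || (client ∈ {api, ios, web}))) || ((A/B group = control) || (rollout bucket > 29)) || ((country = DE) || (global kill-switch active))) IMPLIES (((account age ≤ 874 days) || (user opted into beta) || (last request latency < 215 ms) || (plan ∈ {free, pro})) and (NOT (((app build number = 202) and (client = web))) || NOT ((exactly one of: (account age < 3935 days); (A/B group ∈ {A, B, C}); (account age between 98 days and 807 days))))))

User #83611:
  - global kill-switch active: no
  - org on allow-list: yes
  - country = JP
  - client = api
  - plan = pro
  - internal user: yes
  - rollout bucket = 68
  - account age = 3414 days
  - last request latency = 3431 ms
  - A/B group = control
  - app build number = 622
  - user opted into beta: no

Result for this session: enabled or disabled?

Enabled

Atomic conditions:
  internal user: yes → true
  app build number ≥ 188: 622 ≥ 188 is true
  NOT org on allow-list: yes → false
  client ∈ {api, ios, web}: api is in the set → true
  A/B group = control: control == control is true
  rollout bucket > 29: 68 > 29 is true
  country = DE: JP == DE is false
  global kill-switch active: no → false
  account age ≤ 874 days: 3414 ≤ 874 is false
  user opted into beta: no → false
  last request latency < 215 ms: 3431 < 215 is false
  plan ∈ {free, pro}: pro is in the set → true
  app build number = 202: 622 == 202 is false
  client = web: api == web is false
  account age < 3935 days: 3414 < 3935 is true
  A/B group ∈ {A, B, C}: control is not in the set → false
  account age between 98 days and 807 days: 3414 in [98, 807] is false
Combine:
[1.1.1] true AND true = true
[1.1] NOT true = false
[1.2.1] false OR true = true
[1.2] NOT true = false
[1.3] true OR true = true
[1.4] false OR false = false
[1] false OR false OR true OR false = true
[2.1] false OR false OR false OR true = true
[2.2.1.1] false AND false = false
[2.2.1] NOT false = true
[2.2.2.1] exactly-one(true, false, false) = true
[2.2.2] NOT true = false
[2.2] true OR false = true
[2] true AND true = true
[root] true → true = true
Overall: true → enabled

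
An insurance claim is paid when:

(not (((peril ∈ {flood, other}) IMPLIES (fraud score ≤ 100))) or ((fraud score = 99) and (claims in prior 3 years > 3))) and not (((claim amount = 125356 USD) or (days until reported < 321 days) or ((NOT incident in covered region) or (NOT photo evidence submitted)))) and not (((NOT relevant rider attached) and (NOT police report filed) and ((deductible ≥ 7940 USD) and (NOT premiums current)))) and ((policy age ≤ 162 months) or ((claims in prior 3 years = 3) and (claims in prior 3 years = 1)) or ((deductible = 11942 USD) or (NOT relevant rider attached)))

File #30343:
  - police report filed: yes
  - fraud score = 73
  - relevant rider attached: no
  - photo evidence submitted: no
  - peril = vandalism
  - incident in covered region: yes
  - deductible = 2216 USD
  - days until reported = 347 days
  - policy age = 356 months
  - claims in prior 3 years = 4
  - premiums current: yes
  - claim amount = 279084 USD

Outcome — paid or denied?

Atomic conditions:
  peril ∈ {flood, other}: vandalism is not in the set → false
  fraud score ≤ 100: 73 ≤ 100 is true
  fraud score = 99: 73 == 99 is false
  claims in prior 3 years > 3: 4 > 3 is true
  claim amount = 125356 USD: 279084 == 125356 is false
  days until reported < 321 days: 347 < 321 is false
  NOT incident in covered region: yes → false
  NOT photo evidence submitted: no → true
  NOT relevant rider attached: no → true
  NOT police report filed: yes → false
  deductible ≥ 7940 USD: 2216 ≥ 7940 is false
  NOT premiums current: yes → false
  policy age ≤ 162 months: 356 ≤ 162 is false
  claims in prior 3 years = 3: 4 == 3 is false
  claims in prior 3 years = 1: 4 == 1 is false
  deductible = 11942 USD: 2216 == 11942 is false
Combine:
[1.1.1] false → true (antecedent false ⇒ implication holds) = true
[1.1] NOT true = false
[1.2] false AND true = false
[1] false OR false = false
[2.1.3] false OR true = true
[2.1] false OR false OR true = true
[2] NOT true = false
[3.1.3] false AND false = false
[3.1] true AND false AND false = false
[3] NOT false = true
[4.2] false AND false = false
[4.3] false OR true = true
[4] false OR false OR true = true
[root] false AND false AND true AND true = false
Overall: false → denied

Denied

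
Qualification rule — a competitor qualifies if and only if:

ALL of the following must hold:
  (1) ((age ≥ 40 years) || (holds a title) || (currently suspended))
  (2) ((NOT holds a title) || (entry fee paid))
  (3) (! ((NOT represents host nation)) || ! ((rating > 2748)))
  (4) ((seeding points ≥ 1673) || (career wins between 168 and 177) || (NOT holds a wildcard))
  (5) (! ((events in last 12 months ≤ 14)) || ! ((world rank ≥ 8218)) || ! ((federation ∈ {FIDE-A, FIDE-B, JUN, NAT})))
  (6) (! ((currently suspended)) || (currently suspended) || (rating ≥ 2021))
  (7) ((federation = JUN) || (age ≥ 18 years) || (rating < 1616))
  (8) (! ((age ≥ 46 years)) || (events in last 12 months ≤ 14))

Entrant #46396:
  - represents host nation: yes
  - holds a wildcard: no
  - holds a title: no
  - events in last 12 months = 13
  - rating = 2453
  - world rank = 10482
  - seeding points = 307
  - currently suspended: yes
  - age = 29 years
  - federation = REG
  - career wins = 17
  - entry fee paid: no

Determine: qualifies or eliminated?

Qualifies

Atomic conditions:
  age ≥ 40 years: 29 ≥ 40 is false
  holds a title: no → false
  currently suspended: yes → true
  NOT holds a title: no → true
  entry fee paid: no → false
  NOT represents host nation: yes → false
  rating > 2748: 2453 > 2748 is false
  seeding points ≥ 1673: 307 ≥ 1673 is false
  career wins between 168 and 177: 17 in [168, 177] is false
  NOT holds a wildcard: no → true
  events in last 12 months ≤ 14: 13 ≤ 14 is true
  world rank ≥ 8218: 10482 ≥ 8218 is true
  federation ∈ {FIDE-A, FIDE-B, JUN, NAT}: REG is not in the set → false
  rating ≥ 2021: 2453 ≥ 2021 is true
  federation = JUN: REG == JUN is false
  age ≥ 18 years: 29 ≥ 18 is true
  rating < 1616: 2453 < 1616 is false
  age ≥ 46 years: 29 ≥ 46 is false
Combine:
[1] false OR false OR true = true
[2] true OR false = true
[3.1] NOT false = true
[3.2] NOT false = true
[3] true OR true = true
[4] false OR false OR true = true
[5.1] NOT true = false
[5.2] NOT true = false
[5.3] NOT false = true
[5] false OR false OR true = true
[6.1] NOT true = false
[6] false OR true OR true = true
[7] false OR true OR false = true
[8.1] NOT false = true
[8] true OR true = true
[root] true AND true AND true AND true AND true AND true AND true AND true = true
Overall: true → qualifies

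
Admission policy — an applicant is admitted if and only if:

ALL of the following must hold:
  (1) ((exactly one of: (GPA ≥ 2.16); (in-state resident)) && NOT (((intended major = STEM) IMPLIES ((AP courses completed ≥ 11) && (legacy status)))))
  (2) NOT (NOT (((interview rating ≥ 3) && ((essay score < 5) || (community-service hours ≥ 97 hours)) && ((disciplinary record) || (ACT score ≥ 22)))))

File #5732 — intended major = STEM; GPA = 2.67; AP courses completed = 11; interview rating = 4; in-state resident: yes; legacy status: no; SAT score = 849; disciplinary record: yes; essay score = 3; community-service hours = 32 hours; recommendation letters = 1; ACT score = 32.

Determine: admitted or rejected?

Atomic conditions:
  GPA ≥ 2.16: 2.67 ≥ 2.16 is true
  in-state resident: yes → true
  intended major = STEM: STEM == STEM is true
  AP courses completed ≥ 11: 11 ≥ 11 is true
  legacy status: no → false
  interview rating ≥ 3: 4 ≥ 3 is true
  essay score < 5: 3 < 5 is true
  community-service hours ≥ 97 hours: 32 ≥ 97 is false
  disciplinary record: yes → true
  ACT score ≥ 22: 32 ≥ 22 is true
Combine:
[1.1] exactly-one(true, true) = false
[1.2.1.2] true AND false = false
[1.2.1] true → false = false
[1.2] NOT false = true
[1] false AND true = false
[2.1.1.2] true OR false = true
[2.1.1.3] true OR true = true
[2.1.1] true AND true AND true = true
[2.1] NOT true = false
[2] NOT false = true
[root] false AND true = false
Overall: false → rejected

Rejected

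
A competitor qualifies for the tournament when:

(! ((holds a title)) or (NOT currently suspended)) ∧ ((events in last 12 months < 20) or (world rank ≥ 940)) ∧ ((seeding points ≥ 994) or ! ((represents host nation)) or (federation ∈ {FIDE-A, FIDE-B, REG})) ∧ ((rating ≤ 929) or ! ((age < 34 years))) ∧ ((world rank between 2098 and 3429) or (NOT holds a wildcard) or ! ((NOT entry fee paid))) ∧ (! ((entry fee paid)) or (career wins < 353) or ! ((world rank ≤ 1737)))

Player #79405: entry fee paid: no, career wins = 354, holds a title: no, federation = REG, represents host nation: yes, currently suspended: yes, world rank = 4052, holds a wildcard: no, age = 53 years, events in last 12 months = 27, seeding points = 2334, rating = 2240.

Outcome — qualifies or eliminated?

Atomic conditions:
  holds a title: no → false
  NOT currently suspended: yes → false
  events in last 12 months < 20: 27 < 20 is false
  world rank ≥ 940: 4052 ≥ 940 is true
  seeding points ≥ 994: 2334 ≥ 994 is true
  represents host nation: yes → true
  federation ∈ {FIDE-A, FIDE-B, REG}: REG is in the set → true
  rating ≤ 929: 2240 ≤ 929 is false
  age < 34 years: 53 < 34 is false
  world rank between 2098 and 3429: 4052 in [2098, 3429] is false
  NOT holds a wildcard: no → true
  NOT entry fee paid: no → true
  entry fee paid: no → false
  career wins < 353: 354 < 353 is false
  world rank ≤ 1737: 4052 ≤ 1737 is false
Combine:
[1.1] NOT false = true
[1] true OR false = true
[2] false OR true = true
[3.2] NOT true = false
[3] true OR false OR true = true
[4.2] NOT false = true
[4] false OR true = true
[5.3] NOT true = false
[5] false OR true OR false = true
[6.1] NOT false = true
[6.3] NOT false = true
[6] true OR false OR true = true
[root] true AND true AND true AND true AND true AND true = true
Overall: true → qualifies

Qualifies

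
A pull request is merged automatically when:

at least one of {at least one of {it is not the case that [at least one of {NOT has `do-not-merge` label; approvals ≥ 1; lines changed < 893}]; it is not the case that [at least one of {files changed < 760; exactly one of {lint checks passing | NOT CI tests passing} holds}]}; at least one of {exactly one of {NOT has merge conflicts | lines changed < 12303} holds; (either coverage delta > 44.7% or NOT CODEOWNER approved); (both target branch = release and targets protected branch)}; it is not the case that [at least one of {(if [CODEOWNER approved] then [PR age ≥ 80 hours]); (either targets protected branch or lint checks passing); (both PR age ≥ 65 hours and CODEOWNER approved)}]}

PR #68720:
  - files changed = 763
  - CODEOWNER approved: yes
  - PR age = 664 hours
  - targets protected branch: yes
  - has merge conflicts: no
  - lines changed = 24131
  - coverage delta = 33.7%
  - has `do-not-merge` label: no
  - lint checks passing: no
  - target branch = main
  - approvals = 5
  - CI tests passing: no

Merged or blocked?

Merged

Atomic conditions:
  NOT has `do-not-merge` label: no → true
  approvals ≥ 1: 5 ≥ 1 is true
  lines changed < 893: 24131 < 893 is false
  files changed < 760: 763 < 760 is false
  lint checks passing: no → false
  NOT CI tests passing: no → true
  NOT has merge conflicts: no → true
  lines changed < 12303: 24131 < 12303 is false
  coverage delta > 44.7%: 33.7 > 44.7 is false
  NOT CODEOWNER approved: yes → false
  target branch = release: main == release is false
  targets protected branch: yes → true
  CODEOWNER approved: yes → true
  PR age ≥ 80 hours: 664 ≥ 80 is true
  PR age ≥ 65 hours: 664 ≥ 65 is true
Combine:
[1.1.1] true OR true OR false = true
[1.1] NOT true = false
[1.2.1.2] exactly-one(false, true) = true
[1.2.1] false OR true = true
[1.2] NOT true = false
[1] false OR false = false
[2.1] exactly-one(true, false) = true
[2.2] false OR false = false
[2.3] false AND true = false
[2] true OR false OR false = true
[3.1.1] true → true = true
[3.1.2] true OR false = true
[3.1.3] true AND true = true
[3.1] true OR true OR true = true
[3] NOT true = false
[root] false OR true OR false = true
Overall: true → merged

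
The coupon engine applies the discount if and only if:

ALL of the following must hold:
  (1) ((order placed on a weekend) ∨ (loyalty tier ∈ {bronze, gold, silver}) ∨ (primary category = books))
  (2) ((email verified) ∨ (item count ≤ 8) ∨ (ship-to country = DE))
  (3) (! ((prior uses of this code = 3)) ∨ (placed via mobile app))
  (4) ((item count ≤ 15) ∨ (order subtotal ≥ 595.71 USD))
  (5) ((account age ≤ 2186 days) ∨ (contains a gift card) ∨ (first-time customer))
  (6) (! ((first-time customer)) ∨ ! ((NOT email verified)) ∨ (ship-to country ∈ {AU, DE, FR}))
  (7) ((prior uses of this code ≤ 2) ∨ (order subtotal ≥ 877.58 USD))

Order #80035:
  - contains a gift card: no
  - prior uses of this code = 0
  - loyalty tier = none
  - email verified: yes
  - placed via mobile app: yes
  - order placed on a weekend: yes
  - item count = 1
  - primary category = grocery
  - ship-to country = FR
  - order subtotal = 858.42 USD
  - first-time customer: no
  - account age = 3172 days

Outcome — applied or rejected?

Atomic conditions:
  order placed on a weekend: yes → true
  loyalty tier ∈ {bronze, gold, silver}: none is not in the set → false
  primary category = books: grocery == books is false
  email verified: yes → true
  item count ≤ 8: 1 ≤ 8 is true
  ship-to country = DE: FR == DE is false
  prior uses of this code = 3: 0 == 3 is false
  placed via mobile app: yes → true
  item count ≤ 15: 1 ≤ 15 is true
  order subtotal ≥ 595.71 USD: 858.42 ≥ 595.71 is true
  account age ≤ 2186 days: 3172 ≤ 2186 is false
  contains a gift card: no → false
  first-time customer: no → false
  NOT email verified: yes → false
  ship-to country ∈ {AU, DE, FR}: FR is in the set → true
  prior uses of this code ≤ 2: 0 ≤ 2 is true
  order subtotal ≥ 877.58 USD: 858.42 ≥ 877.58 is false
Combine:
[1] true OR false OR false = true
[2] true OR true OR false = true
[3.1] NOT false = true
[3] true OR true = true
[4] true OR true = true
[5] false OR false OR false = false
[6.1] NOT false = true
[6.2] NOT false = true
[6] true OR true OR true = true
[7] true OR false = true
[root] true AND true AND true AND true AND false AND true AND true = false
Overall: false → rejected

Rejected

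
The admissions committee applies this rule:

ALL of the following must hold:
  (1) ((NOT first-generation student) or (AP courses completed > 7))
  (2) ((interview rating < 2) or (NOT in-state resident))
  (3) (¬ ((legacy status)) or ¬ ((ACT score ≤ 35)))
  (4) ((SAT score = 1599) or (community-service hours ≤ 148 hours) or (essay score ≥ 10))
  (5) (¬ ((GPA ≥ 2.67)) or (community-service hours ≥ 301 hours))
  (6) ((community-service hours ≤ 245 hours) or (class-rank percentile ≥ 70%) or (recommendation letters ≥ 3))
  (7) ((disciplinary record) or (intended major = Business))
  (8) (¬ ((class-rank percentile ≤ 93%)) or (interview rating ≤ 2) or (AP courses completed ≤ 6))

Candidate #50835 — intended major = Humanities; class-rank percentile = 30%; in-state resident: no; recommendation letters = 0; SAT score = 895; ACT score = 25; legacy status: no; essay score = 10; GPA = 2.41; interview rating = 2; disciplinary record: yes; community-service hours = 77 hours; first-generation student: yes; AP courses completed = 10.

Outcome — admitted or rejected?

Atomic conditions:
  NOT first-generation student: yes → false
  AP courses completed > 7: 10 > 7 is true
  interview rating < 2: 2 < 2 is false
  NOT in-state resident: no → true
  legacy status: no → false
  ACT score ≤ 35: 25 ≤ 35 is true
  SAT score = 1599: 895 == 1599 is false
  community-service hours ≤ 148 hours: 77 ≤ 148 is true
  essay score ≥ 10: 10 ≥ 10 is true
  GPA ≥ 2.67: 2.41 ≥ 2.67 is false
  community-service hours ≥ 301 hours: 77 ≥ 301 is false
  community-service hours ≤ 245 hours: 77 ≤ 245 is true
  class-rank percentile ≥ 70%: 30 ≥ 70 is false
  recommendation letters ≥ 3: 0 ≥ 3 is false
  disciplinary record: yes → true
  intended major = Business: Humanities == Business is false
  class-rank percentile ≤ 93%: 30 ≤ 93 is true
  interview rating ≤ 2: 2 ≤ 2 is true
  AP courses completed ≤ 6: 10 ≤ 6 is false
Combine:
[1] false OR true = true
[2] false OR true = true
[3.1] NOT false = true
[3.2] NOT true = false
[3] true OR false = true
[4] false OR true OR true = true
[5.1] NOT false = true
[5] true OR false = true
[6] true OR false OR false = true
[7] true OR false = true
[8.1] NOT true = false
[8] false OR true OR false = true
[root] true AND true AND true AND true AND true AND true AND true AND true = true
Overall: true → admitted

Admitted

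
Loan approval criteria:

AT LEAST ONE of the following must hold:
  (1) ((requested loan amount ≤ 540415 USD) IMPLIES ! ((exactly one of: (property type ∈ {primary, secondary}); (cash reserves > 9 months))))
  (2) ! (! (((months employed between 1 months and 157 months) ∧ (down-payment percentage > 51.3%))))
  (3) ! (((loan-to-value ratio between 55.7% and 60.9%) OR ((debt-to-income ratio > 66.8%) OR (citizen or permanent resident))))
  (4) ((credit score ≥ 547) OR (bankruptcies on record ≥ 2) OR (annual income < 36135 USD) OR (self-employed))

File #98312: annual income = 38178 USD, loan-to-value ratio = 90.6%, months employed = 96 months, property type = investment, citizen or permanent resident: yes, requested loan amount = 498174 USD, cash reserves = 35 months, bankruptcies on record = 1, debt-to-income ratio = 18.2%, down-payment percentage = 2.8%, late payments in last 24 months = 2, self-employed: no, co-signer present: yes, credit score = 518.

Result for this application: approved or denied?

Atomic conditions:
  requested loan amount ≤ 540415 USD: 498174 ≤ 540415 is true
  property type ∈ {primary, secondary}: investment is not in the set → false
  cash reserves > 9 months: 35 > 9 is true
  months employed between 1 months and 157 months: 96 in [1, 157] is true
  down-payment percentage > 51.3%: 2.8 > 51.3 is false
  loan-to-value ratio between 55.7% and 60.9%: 90.6 in [55.7, 60.9] is false
  debt-to-income ratio > 66.8%: 18.2 > 66.8 is false
  citizen or permanent resident: yes → true
  credit score ≥ 547: 518 ≥ 547 is false
  bankruptcies on record ≥ 2: 1 ≥ 2 is false
  annual income < 36135 USD: 38178 < 36135 is false
  self-employed: no → false
Combine:
[1.2.1] exactly-one(false, true) = true
[1.2] NOT true = false
[1] true → false = false
[2.1.1] true AND false = false
[2.1] NOT false = true
[2] NOT true = false
[3.1.2] false OR true = true
[3.1] false OR true = true
[3] NOT true = false
[4] false OR false OR false OR false = false
[root] false OR false OR false OR false = false
Overall: false → denied

Denied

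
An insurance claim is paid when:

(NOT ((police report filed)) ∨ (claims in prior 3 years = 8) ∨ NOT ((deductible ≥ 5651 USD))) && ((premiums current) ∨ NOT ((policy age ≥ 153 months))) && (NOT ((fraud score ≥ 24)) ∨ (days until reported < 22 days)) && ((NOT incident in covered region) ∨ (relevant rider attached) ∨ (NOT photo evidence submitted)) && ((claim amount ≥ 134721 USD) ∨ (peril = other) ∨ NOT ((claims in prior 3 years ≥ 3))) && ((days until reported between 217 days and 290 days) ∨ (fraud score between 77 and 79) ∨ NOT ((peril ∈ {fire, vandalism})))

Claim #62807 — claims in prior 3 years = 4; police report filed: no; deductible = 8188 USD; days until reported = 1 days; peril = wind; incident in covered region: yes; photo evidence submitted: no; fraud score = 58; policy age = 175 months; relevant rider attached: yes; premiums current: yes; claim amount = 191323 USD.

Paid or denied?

Paid

Atomic conditions:
  police report filed: no → false
  claims in prior 3 years = 8: 4 == 8 is false
  deductible ≥ 5651 USD: 8188 ≥ 5651 is true
  premiums current: yes → true
  policy age ≥ 153 months: 175 ≥ 153 is true
  fraud score ≥ 24: 58 ≥ 24 is true
  days until reported < 22 days: 1 < 22 is true
  NOT incident in covered region: yes → false
  relevant rider attached: yes → true
  NOT photo evidence submitted: no → true
  claim amount ≥ 134721 USD: 191323 ≥ 134721 is true
  peril = other: wind == other is false
  claims in prior 3 years ≥ 3: 4 ≥ 3 is true
  days until reported between 217 days and 290 days: 1 in [217, 290] is false
  fraud score between 77 and 79: 58 in [77, 79] is false
  peril ∈ {fire, vandalism}: wind is not in the set → false
Combine:
[1.1] NOT false = true
[1.3] NOT true = false
[1] true OR false OR false = true
[2.2] NOT true = false
[2] true OR false = true
[3.1] NOT true = false
[3] false OR true = true
[4] false OR true OR true = true
[5.3] NOT true = false
[5] true OR false OR false = true
[6.3] NOT false = true
[6] false OR false OR true = true
[root] true AND true AND true AND true AND true AND true = true
Overall: true → paid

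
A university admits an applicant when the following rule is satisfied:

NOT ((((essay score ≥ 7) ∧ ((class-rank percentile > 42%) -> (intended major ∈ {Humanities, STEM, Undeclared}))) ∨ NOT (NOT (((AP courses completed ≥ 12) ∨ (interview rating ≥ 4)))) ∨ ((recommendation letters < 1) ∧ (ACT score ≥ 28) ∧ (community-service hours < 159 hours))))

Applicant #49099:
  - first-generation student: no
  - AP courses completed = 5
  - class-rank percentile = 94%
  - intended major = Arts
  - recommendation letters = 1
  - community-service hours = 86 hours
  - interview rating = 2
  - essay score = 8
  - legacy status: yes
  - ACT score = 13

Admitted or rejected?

Atomic conditions:
  essay score ≥ 7: 8 ≥ 7 is true
  class-rank percentile > 42%: 94 > 42 is true
  intended major ∈ {Humanities, STEM, Undeclared}: Arts is not in the set → false
  AP courses completed ≥ 12: 5 ≥ 12 is false
  interview rating ≥ 4: 2 ≥ 4 is false
  recommendation letters < 1: 1 < 1 is false
  ACT score ≥ 28: 13 ≥ 28 is false
  community-service hours < 159 hours: 86 < 159 is true
Combine:
[1.1.2] true → false = false
[1.1] true AND false = false
[1.2.1.1] false OR false = false
[1.2.1] NOT false = true
[1.2] NOT true = false
[1.3] false AND false AND true = false
[1] false OR false OR false = false
[root] NOT false = true
Overall: true → admitted

Admitted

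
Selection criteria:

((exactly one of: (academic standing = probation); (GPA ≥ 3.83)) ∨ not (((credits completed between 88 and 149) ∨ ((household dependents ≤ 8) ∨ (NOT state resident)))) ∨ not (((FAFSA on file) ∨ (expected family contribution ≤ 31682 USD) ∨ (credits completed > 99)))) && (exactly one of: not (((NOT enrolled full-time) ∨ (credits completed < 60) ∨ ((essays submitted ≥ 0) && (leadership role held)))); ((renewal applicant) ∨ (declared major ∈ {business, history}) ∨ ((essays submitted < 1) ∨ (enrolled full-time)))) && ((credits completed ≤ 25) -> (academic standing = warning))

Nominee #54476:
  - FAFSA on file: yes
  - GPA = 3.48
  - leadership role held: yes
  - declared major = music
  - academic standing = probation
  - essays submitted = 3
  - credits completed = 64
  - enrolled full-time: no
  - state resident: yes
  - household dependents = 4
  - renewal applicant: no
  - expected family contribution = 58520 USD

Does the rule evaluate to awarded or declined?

Atomic conditions:
  academic standing = probation: probation == probation is true
  GPA ≥ 3.83: 3.48 ≥ 3.83 is false
  credits completed between 88 and 149: 64 in [88, 149] is false
  household dependents ≤ 8: 4 ≤ 8 is true
  NOT state resident: yes → false
  FAFSA on file: yes → true
  expected family contribution ≤ 31682 USD: 58520 ≤ 31682 is false
  credits completed > 99: 64 > 99 is false
  NOT enrolled full-time: no → true
  credits completed < 60: 64 < 60 is false
  essays submitted ≥ 0: 3 ≥ 0 is true
  leadership role held: yes → true
  renewal applicant: no → false
  declared major ∈ {business, history}: music is not in the set → false
  essays submitted < 1: 3 < 1 is false
  enrolled full-time: no → false
  credits completed ≤ 25: 64 ≤ 25 is false
  academic standing = warning: probation == warning is false
Combine:
[1.1] exactly-one(true, false) = true
[1.2.1.2] true OR false = true
[1.2.1] false OR true = true
[1.2] NOT true = false
[1.3.1] true OR false OR false = true
[1.3] NOT true = false
[1] true OR false OR false = true
[2.1.1.3] true AND true = true
[2.1.1] true OR false OR true = true
[2.1] NOT true = false
[2.2.3] false OR false = false
[2.2] false OR false OR false = false
[2] exactly-one(false, false) = false
[3] false → false (antecedent false ⇒ implication holds) = true
[root] true AND false AND true = false
Overall: false → declined

Declined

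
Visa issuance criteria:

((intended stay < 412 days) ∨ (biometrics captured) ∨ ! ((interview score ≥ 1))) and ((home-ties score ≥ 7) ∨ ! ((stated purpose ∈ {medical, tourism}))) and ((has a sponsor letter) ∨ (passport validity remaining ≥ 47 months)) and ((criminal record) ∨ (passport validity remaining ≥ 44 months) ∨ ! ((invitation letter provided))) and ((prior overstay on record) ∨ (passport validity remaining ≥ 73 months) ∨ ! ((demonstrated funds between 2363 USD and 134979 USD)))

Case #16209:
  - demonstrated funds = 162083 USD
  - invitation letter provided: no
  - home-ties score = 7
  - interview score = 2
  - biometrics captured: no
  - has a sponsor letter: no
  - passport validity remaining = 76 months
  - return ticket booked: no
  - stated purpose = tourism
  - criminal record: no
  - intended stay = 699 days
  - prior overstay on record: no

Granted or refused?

Refused

Atomic conditions:
  intended stay < 412 days: 699 < 412 is false
  biometrics captured: no → false
  interview score ≥ 1: 2 ≥ 1 is true
  home-ties score ≥ 7: 7 ≥ 7 is true
  stated purpose ∈ {medical, tourism}: tourism is in the set → true
  has a sponsor letter: no → false
  passport validity remaining ≥ 47 months: 76 ≥ 47 is true
  criminal record: no → false
  passport validity remaining ≥ 44 months: 76 ≥ 44 is true
  invitation letter provided: no → false
  prior overstay on record: no → false
  passport validity remaining ≥ 73 months: 76 ≥ 73 is true
  demonstrated funds between 2363 USD and 134979 USD: 162083 in [2363, 134979] is false
Combine:
[1.3] NOT true = false
[1] false OR false OR false = false
[2.2] NOT true = false
[2] true OR false = true
[3] false OR true = true
[4.3] NOT false = true
[4] false OR true OR true = true
[5.3] NOT false = true
[5] false OR true OR true = true
[root] false AND true AND true AND true AND true = false
Overall: false → refused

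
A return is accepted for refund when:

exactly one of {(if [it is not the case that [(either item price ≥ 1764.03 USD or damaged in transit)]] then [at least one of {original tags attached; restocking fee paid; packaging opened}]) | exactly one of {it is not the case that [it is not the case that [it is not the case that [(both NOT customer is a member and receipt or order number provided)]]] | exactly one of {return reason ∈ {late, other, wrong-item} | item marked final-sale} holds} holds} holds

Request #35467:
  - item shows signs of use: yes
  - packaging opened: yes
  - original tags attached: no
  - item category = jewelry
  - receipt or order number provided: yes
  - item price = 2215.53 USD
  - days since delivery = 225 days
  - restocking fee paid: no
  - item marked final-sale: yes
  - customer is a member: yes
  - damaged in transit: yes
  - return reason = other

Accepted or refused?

Atomic conditions:
  item price ≥ 1764.03 USD: 2215.53 ≥ 1764.03 is true
  damaged in transit: yes → true
  original tags attached: no → false
  restocking fee paid: no → false
  packaging opened: yes → true
  NOT customer is a member: yes → false
  receipt or order number provided: yes → true
  return reason ∈ {late, other, wrong-item}: other is in the set → true
  item marked final-sale: yes → true
Combine:
[1.1.1] true OR true = true
[1.1] NOT true = false
[1.2] false OR false OR true = true
[1] false → true (antecedent false ⇒ implication holds) = true
[2.1.1.1.1] false AND true = false
[2.1.1.1] NOT false = true
[2.1.1] NOT true = false
[2.1] NOT false = true
[2.2] exactly-one(true, true) = false
[2] exactly-one(true, false) = true
[root] exactly-one(true, true) = false
Overall: false → refused

Refused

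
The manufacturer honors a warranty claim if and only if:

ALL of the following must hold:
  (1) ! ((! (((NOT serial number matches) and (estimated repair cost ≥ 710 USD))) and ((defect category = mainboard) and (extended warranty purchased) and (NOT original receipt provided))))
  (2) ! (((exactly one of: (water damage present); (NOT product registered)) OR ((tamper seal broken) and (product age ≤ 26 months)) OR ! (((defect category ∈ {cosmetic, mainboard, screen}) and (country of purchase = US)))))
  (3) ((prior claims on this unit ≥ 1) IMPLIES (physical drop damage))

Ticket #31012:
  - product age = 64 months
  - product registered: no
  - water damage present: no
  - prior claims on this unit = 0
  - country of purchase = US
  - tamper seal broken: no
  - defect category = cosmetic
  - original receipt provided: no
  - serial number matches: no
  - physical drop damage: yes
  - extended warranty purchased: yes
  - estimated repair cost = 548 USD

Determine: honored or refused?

Refused

Atomic conditions:
  NOT serial number matches: no → true
  estimated repair cost ≥ 710 USD: 548 ≥ 710 is false
  defect category = mainboard: cosmetic == mainboard is false
  extended warranty purchased: yes → true
  NOT original receipt provided: no → true
  water damage present: no → false
  NOT product registered: no → true
  tamper seal broken: no → false
  product age ≤ 26 months: 64 ≤ 26 is false
  defect category ∈ {cosmetic, mainboard, screen}: cosmetic is in the set → true
  country of purchase = US: US == US is true
  prior claims on this unit ≥ 1: 0 ≥ 1 is false
  physical drop damage: yes → true
Combine:
[1.1.1.1] true AND false = false
[1.1.1] NOT false = true
[1.1.2] false AND true AND true = false
[1.1] true AND false = false
[1] NOT false = true
[2.1.1] exactly-one(false, true) = true
[2.1.2] false AND false = false
[2.1.3.1] true AND true = true
[2.1.3] NOT true = false
[2.1] true OR false OR false = true
[2] NOT true = false
[3] false → true (antecedent false ⇒ implication holds) = true
[root] true AND false AND true = false
Overall: false → refused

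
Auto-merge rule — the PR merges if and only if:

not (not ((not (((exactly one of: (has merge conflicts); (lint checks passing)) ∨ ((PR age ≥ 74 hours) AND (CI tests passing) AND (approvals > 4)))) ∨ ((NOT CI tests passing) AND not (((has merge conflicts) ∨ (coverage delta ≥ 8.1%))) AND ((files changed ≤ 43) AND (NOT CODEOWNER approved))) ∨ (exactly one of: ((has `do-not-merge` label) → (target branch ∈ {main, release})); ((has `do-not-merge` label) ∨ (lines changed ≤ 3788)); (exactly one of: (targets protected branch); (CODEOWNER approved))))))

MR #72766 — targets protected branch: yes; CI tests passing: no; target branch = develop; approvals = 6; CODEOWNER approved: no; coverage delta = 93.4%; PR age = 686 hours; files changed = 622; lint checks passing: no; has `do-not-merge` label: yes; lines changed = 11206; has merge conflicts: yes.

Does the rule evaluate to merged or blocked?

Blocked

Atomic conditions:
  has merge conflicts: yes → true
  lint checks passing: no → false
  PR age ≥ 74 hours: 686 ≥ 74 is true
  CI tests passing: no → false
  approvals > 4: 6 > 4 is true
  NOT CI tests passing: no → true
  coverage delta ≥ 8.1%: 93.4 ≥ 8.1 is true
  files changed ≤ 43: 622 ≤ 43 is false
  NOT CODEOWNER approved: no → true
  has `do-not-merge` label: yes → true
  target branch ∈ {main, release}: develop is not in the set → false
  lines changed ≤ 3788: 11206 ≤ 3788 is false
  targets protected branch: yes → true
  CODEOWNER approved: no → false
Combine:
[1.1.1.1.1] exactly-one(true, false) = true
[1.1.1.1.2] true AND false AND true = false
[1.1.1.1] true OR false = true
[1.1.1] NOT true = false
[1.1.2.2.1] true OR true = true
[1.1.2.2] NOT true = false
[1.1.2.3] false AND true = false
[1.1.2] true AND false AND false = false
[1.1.3.1] true → false = false
[1.1.3.2] true OR false = true
[1.1.3.3] exactly-one(true, false) = true
[1.1.3] exactly-one(false, true, true) = false
[1.1] false OR false OR false = false
[1] NOT false = true
[root] NOT true = false
Overall: false → blocked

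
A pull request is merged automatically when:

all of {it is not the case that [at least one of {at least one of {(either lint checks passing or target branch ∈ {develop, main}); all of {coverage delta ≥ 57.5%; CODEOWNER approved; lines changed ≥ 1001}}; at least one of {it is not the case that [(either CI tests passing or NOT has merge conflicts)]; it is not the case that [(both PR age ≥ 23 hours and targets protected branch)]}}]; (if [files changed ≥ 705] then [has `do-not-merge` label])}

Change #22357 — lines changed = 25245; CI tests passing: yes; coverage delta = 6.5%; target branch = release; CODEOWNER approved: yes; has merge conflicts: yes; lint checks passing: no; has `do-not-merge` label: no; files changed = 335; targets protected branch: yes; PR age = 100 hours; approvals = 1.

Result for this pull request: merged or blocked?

Atomic conditions:
  lint checks passing: no → false
  target branch ∈ {develop, main}: release is not in the set → false
  coverage delta ≥ 57.5%: 6.5 ≥ 57.5 is false
  CODEOWNER approved: yes → true
  lines changed ≥ 1001: 25245 ≥ 1001 is true
  CI tests passing: yes → true
  NOT has merge conflicts: yes → false
  PR age ≥ 23 hours: 100 ≥ 23 is true
  targets protected branch: yes → true
  files changed ≥ 705: 335 ≥ 705 is false
  has `do-not-merge` label: no → false
Combine:
[1.1.1.1] false OR false = false
[1.1.1.2] false AND true AND true = false
[1.1.1] false OR false = false
[1.1.2.1.1] true OR false = true
[1.1.2.1] NOT true = false
[1.1.2.2.1] true AND true = true
[1.1.2.2] NOT true = false
[1.1.2] false OR false = false
[1.1] false OR false = false
[1] NOT false = true
[2] false → false (antecedent false ⇒ implication holds) = true
[root] true AND true = true
Overall: true → merged

Merged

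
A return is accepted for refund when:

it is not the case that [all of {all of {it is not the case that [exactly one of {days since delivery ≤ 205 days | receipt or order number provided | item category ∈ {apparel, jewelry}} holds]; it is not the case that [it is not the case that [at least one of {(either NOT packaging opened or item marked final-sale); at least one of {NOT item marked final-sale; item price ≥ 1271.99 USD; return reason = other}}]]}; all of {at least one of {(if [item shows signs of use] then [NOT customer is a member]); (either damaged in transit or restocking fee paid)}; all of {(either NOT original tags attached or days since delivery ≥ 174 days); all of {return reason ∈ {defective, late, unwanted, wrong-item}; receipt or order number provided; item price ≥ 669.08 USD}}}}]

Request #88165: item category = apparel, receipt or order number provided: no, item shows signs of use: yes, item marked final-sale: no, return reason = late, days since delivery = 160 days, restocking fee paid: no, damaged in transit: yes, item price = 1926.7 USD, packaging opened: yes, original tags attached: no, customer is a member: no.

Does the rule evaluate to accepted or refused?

Accepted

Atomic conditions:
  days since delivery ≤ 205 days: 160 ≤ 205 is true
  receipt or order number provided: no → false
  item category ∈ {apparel, jewelry}: apparel is in the set → true
  NOT packaging opened: yes → false
  item marked final-sale: no → false
  NOT item marked final-sale: no → true
  item price ≥ 1271.99 USD: 1926.7 ≥ 1271.99 is true
  return reason = other: late == other is false
  item shows signs of use: yes → true
  NOT customer is a member: no → true
  damaged in transit: yes → true
  restocking fee paid: no → false
  NOT original tags attached: no → true
  days since delivery ≥ 174 days: 160 ≥ 174 is false
  return reason ∈ {defective, late, unwanted, wrong-item}: late is in the set → true
  item price ≥ 669.08 USD: 1926.7 ≥ 669.08 is true
Combine:
[1.1.1.1] exactly-one(true, false, true) = false
[1.1.1] NOT false = true
[1.1.2.1.1.1] false OR false = false
[1.1.2.1.1.2] true OR true OR false = true
[1.1.2.1.1] false OR true = true
[1.1.2.1] NOT true = false
[1.1.2] NOT false = true
[1.1] true AND true = true
[1.2.1.1] true → true = true
[1.2.1.2] true OR false = true
[1.2.1] true OR true = true
[1.2.2.1] true OR false = true
[1.2.2.2] true AND false AND true = false
[1.2.2] true AND false = false
[1.2] true AND false = false
[1] true AND false = false
[root] NOT false = true
Overall: true → accepted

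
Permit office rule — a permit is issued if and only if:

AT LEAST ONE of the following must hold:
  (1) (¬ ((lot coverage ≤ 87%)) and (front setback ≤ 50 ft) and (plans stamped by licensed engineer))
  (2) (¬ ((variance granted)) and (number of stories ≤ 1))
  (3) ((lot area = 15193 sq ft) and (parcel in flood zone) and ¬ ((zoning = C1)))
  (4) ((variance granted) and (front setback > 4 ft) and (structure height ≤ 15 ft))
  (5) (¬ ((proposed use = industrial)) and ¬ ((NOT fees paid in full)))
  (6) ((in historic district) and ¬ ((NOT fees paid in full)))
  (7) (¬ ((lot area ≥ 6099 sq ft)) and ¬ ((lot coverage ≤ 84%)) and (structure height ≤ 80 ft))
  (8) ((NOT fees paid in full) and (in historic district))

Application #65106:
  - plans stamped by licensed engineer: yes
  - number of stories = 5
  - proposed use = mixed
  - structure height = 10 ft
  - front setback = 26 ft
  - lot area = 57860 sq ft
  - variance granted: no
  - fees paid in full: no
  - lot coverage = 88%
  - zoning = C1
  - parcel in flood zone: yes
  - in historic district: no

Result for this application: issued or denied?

Issued

Atomic conditions:
  lot coverage ≤ 87%: 88 ≤ 87 is false
  front setback ≤ 50 ft: 26 ≤ 50 is true
  plans stamped by licensed engineer: yes → true
  variance granted: no → false
  number of stories ≤ 1: 5 ≤ 1 is false
  lot area = 15193 sq ft: 57860 == 15193 is false
  parcel in flood zone: yes → true
  zoning = C1: C1 == C1 is true
  front setback > 4 ft: 26 > 4 is true
  structure height ≤ 15 ft: 10 ≤ 15 is true
  proposed use = industrial: mixed == industrial is false
  NOT fees paid in full: no → true
  in historic district: no → false
  lot area ≥ 6099 sq ft: 57860 ≥ 6099 is true
  lot coverage ≤ 84%: 88 ≤ 84 is false
  structure height ≤ 80 ft: 10 ≤ 80 is true
Combine:
[1.1] NOT false = true
[1] true AND true AND true = true
[2.1] NOT false = true
[2] true AND false = false
[3.3] NOT true = false
[3] false AND true AND false = false
[4] false AND true AND true = false
[5.1] NOT false = true
[5.2] NOT true = false
[5] true AND false = false
[6.2] NOT true = false
[6] false AND false = false
[7.1] NOT true = false
[7.2] NOT false = true
[7] false AND true AND true = false
[8] true AND false = false
[root] true OR false OR false OR false OR false OR false OR false OR false = true
Overall: true → issued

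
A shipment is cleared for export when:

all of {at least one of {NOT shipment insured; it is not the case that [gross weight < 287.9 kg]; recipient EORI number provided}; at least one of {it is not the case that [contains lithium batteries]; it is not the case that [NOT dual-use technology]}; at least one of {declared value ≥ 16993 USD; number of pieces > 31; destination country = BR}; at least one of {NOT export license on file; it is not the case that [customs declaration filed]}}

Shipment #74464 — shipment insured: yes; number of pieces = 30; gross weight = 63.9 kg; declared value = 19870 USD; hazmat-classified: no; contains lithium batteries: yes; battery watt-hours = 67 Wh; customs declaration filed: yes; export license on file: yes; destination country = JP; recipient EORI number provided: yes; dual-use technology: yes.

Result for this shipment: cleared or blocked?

Blocked

Atomic conditions:
  NOT shipment insured: yes → false
  gross weight < 287.9 kg: 63.9 < 287.9 is true
  recipient EORI number provided: yes → true
  contains lithium batteries: yes → true
  NOT dual-use technology: yes → false
  declared value ≥ 16993 USD: 19870 ≥ 16993 is true
  number of pieces > 31: 30 > 31 is false
  destination country = BR: JP == BR is false
  NOT export license on file: yes → false
  customs declaration filed: yes → true
Combine:
[1.2] NOT true = false
[1] false OR false OR true = true
[2.1] NOT true = false
[2.2] NOT false = true
[2] false OR true = true
[3] true OR false OR false = true
[4.2] NOT true = false
[4] false OR false = false
[root] true AND true AND true AND false = false
Overall: false → blocked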